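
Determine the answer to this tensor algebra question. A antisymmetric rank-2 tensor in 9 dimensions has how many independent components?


A antisymmetric rank-2 tensor in d dimensions has d(d-1)/2 independent components.
d = 9
d(d-1)/2 = 9 * 8 / 2 = 72 / 2 = 36

36


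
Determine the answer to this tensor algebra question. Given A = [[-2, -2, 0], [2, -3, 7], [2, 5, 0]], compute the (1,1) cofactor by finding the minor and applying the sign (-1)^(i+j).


To find cofactor C_{11}, delete row 1 and column 1.
The resulting 2x2 submatrix is: [[-3, 7], [5, 0]]
Minor M_{11} = -3*0 - 7*5
  = 0 - 35 = -35
Sign = (-1)^(1+1) = (-1)^2 = 1
Cofactor C_{11} = 1 * -35 = -35

-35


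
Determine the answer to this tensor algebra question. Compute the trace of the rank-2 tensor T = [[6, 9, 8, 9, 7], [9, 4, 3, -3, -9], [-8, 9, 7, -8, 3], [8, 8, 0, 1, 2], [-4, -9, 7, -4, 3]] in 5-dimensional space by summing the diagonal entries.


The contraction (trace) of a rank-2 tensor is the sum of its diagonal elements.
Diagonal entries: A[1,1] = 6, A[2,2] = 4, A[3,3] = 7, A[4,4] = 1, A[5,5] = 3
Tr(A) = 6 + 4 + 7 + 1 + 3 = 21

21


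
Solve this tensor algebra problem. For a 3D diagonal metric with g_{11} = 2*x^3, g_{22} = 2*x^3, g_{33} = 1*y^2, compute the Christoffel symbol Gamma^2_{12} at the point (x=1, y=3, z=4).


For a diagonal metric, Gamma^k_{ij} = (1/2) g^{kk} (dg_{ik}/dx_j + dg_{jk}/dx_i - dg_{ij}/dx_k).
The metric is diagonal, so g_{ab} = 0 for a != b.
At the given point: g_{11} = 2, g_{22} = 2, g_{33} = 9
g^{22} = 1/2
dg_{12}/dx_2 = 0 (off-diagonal)
dg_{22}/dx_1 = dg_{22}/dx_1 = 6
dg_{12}/dx_2 = 0 (off-diagonal)
Numerator = 0 + 6 - 0 = 6
Gamma^2_{12} = 6 / (2 * 2) = 3/2

3/2


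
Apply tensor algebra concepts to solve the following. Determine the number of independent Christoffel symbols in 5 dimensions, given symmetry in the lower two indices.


Christoffel symbols Gamma^k_{ij} are symmetric in i,j, so there are d * d(d+1)/2 independent symbols.
d = 5
d(d+1)/2 = 5 * 6 / 2 = 15
Total = 5 * 15 = 75

75


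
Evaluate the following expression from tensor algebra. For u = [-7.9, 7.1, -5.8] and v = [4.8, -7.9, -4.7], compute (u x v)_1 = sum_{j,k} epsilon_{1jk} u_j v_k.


(u x v)_1 = sum_{j,k} epsilon_{1jk} u_j v_k. Only permutations of (1,2,3) contribute; the two non-zero terms are:
eps_{123} u_2 v_3 = 1 * 7.1 * -4.7 = -33.37
eps_{132} u_3 v_2 = -1 * -5.8 * -7.9 = -45.82
(u x v)_1 = -79.19

-79.19


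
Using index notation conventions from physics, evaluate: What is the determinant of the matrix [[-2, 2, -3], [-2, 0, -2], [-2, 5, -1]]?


Expanding along the first row, det(A) = a11*M_11 - a12*M_12 + a13*M_13, where M_1j is the (1,j) minor.
Minor M_11 = 0*-1 - -2*5 = 10
Minor M_12 = -2*-1 - -2*-2 = -2
Minor M_13 = -2*5 - 0*-2 = -10
det = -2*(10) - 2*(-2) + -3*(-10)
    = -20 - -4 + 30
    = 14

14


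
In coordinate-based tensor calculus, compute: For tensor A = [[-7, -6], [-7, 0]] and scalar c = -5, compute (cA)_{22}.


Scalar multiplication: (cA)_{ij} = c * A_{ij}.
c = -5
A_{22} = 0
(cA)_{22} = -5 * 0 = 0

0


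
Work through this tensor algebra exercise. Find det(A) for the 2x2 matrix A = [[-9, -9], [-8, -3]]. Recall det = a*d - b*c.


For a 2x2 matrix [[a, b], [c, d]], det = a*d - b*c.
a = -9, b = -9, c = -8, d = -3
a*d = -9 * -3 = 27
b*c = -9 * -8 = 72
det = 27 - 72 = -45

-45


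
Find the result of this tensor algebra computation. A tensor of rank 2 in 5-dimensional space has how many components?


The number of components of a rank-r tensor in d dimensions is d^r.
Here d = 5 and r = 2.
5^2 = 25

25


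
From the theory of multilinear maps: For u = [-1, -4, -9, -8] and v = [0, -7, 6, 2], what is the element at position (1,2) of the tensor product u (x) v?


The outer product entry T_{ij} = u_i * v_j.
We need i=1, j=2.
u_1 = -1, v_2 = -7
T_{1,2} = -1 * -7 = 7

7


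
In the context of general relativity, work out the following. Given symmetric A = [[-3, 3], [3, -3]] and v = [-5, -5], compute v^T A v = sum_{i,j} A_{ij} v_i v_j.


First compute Av:
(Av)_1 = -3*-5 + 3*-5 = 0
(Av)_2 = 3*-5 + -3*-5 = 0
Av = [0, 0]
Then v^T (Av) = -5*0 + -5*0
= 0 + 0 = 0

0


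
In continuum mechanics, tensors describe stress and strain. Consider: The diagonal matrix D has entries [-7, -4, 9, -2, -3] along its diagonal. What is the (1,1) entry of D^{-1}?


For a diagonal matrix, the inverse has entries (D^{-1})_{ii} = 1/d_{ii}.
The diagonal entries are: d_{11} = -7, d_{22} = -4, d_{33} = 9, d_{44} = -2, d_{55} = -3
We need (D^{-1})_{11} = 1/d_{11} = 1/-7 = -1/7

-1/7


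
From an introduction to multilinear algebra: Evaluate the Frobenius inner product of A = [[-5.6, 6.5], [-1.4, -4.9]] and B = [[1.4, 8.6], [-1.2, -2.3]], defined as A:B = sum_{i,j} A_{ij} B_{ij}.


A:B = sum over all i,j of A_{ij} * B_{ij}.
Row 1: -5.6*1.4=-7.84, 6.5*8.6=55.9 => row sum = 48.06
Row 2: -1.4*-1.2=1.68, -4.9*-2.3=11.27 => row sum = 12.95
Total = 48.06 + 12.95 = 61.01

61.01


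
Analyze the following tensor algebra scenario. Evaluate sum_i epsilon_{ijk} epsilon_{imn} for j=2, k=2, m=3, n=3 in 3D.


Using the identity: epsilon_{ijk} epsilon_{imn} = delta_{jm} delta_{kn} - delta_{jn} delta_{km}.
delta_{23} = 0
delta_{23} = 0
delta_{23} = 0
delta_{23} = 0
Result = 0 * 0 - 0 * 0 = 0 - 0 = 0

0


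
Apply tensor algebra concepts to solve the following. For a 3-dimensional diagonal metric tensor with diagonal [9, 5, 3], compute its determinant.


For a diagonal metric, the determinant is the product of diagonal entries.
Diagonal entries: 9, 5, 3
det(g) = 9 * 5 * 3 = 135

135


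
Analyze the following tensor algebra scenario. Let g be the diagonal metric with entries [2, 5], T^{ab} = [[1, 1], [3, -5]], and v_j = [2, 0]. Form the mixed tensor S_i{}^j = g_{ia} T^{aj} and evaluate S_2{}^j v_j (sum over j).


Step 1: lower the first index. For a diagonal metric, g_{ia} T^{aj} = g_{ii} T^{ij} (no sum on i).
g_{22} = 5
S_2{}^1 = 5 * T^{21} = 5 * 3 = 15
S_2{}^2 = 5 * T^{22} = 5 * -5 = -25
Step 2: contract S_2{}^j with v_j.
S_2{}^1 * v_1 = 15 * 2 = 30
S_2{}^2 * v_2 = -25 * 0 = 0
Result = 30 + 0 = 30

30


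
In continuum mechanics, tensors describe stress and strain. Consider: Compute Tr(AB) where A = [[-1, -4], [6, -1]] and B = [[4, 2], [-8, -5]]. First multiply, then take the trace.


Tr(AB) = sum_i (AB)_{ii} where (AB)_{ii} = sum_k A_{ik} B_{ki}.
(AB)_{11} = -1*4 + -4*-8 = 28
(AB)_{22} = 6*2 + -1*-5 = 17
Tr(AB) = 28 + 17 = 45

45


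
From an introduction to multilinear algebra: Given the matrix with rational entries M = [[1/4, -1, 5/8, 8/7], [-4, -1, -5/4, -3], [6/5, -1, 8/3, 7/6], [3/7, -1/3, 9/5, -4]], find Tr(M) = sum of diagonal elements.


The trace is the sum of diagonal entries.
Diagonal: M[1,1] = 1/4, M[2,2] = -1, M[3,3] = 8/3, M[4,4] = -4
Tr(M) = 1/4 + -1 + 8/3 + -4
Computing step by step:
After adding M[1,1]: 1/4
After adding M[2,2]: -3/4
After adding M[3,3]: 23/12
After adding M[4,4]: -25/12
Tr(M) = -25/12

-25/12


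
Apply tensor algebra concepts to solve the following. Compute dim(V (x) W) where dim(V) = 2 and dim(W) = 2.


The dimension of a tensor product is the product of dimensions.
dim(V) = 2, dim(W) = 2
dim(V (x) W) = 2 * 2 = 4

4


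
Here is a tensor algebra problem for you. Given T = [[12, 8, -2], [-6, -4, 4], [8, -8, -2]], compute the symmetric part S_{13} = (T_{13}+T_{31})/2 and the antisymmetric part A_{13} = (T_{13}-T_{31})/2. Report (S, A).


T_{13} = -2
T_{31} = 8
S_{13} = (-2 + 8)/2 = 6/2 = 3
A_{13} = (-2 - 8)/2 = -10/2 = -5
Check: S + A = 3 + -5 = -2 = T_{13}.

(3, -5)


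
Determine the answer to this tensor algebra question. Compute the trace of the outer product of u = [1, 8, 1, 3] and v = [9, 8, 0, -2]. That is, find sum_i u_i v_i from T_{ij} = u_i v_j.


The outer product gives T_{ij} = u_i v_j.
The trace (contraction) is Tr(T) = sum_i T_{ii} = sum_i u_i v_i.
Diagonal entries:
T_{11} = u_1 * v_1 = 1 * 9 = 9
T_{22} = u_2 * v_2 = 8 * 8 = 64
T_{33} = u_3 * v_3 = 1 * 0 = 0
T_{44} = u_4 * v_4 = 3 * -2 = -6
Tr(T) = 9 + 64 + 0 + -6 = 67

67


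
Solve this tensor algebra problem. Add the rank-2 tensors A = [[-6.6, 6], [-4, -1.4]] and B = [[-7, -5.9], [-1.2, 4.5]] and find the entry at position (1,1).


Tensor addition is component-wise: (A + B)_{ij} = A_{ij} + B_{ij}.
A_{11} = -6.6
B_{11} = -7
(A + B)_{11} = -6.6 + -7 = -13.6

-13.6


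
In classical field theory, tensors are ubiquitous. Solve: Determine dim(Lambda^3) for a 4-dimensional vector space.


The dimension of the space of p-forms on an n-dimensional space is C(n, p).
n = 4, p = 3
C(4, 3) = 4! / (3! * 1!) = 4

4


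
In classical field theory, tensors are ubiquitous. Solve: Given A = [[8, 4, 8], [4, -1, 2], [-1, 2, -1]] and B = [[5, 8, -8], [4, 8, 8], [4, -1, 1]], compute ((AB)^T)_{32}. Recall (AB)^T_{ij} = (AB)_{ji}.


(AB)^T_{ij} = (AB)_{ji} = sum_k A_{jk} B_{ki}.
For i=3, j=2 we need (AB)_{23}:
A_{21} * B_{13} = 4 * -8 = -32
A_{22} * B_{23} = -1 * 8 = -8
A_{23} * B_{33} = 2 * 1 = 2
Sum = -32 + -8 + 2 = -38

-38


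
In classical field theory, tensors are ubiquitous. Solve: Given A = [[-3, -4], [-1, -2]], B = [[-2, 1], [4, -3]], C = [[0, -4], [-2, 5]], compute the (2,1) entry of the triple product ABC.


(ABC)_{21} = sum_m (AB)_{2m} C_{m1}. First compute row 2 of AB.
(AB)_{21} = -1*-2 + -2*4 = -6
(AB)_{22} = -1*1 + -2*-3 = 5
Now contract with column 1 of C:
(AB)_{21} * C_{11} = -6 * 0 = 0
(AB)_{22} * C_{21} = 5 * -2 = -10
(ABC)_{21} = 0 + -10 = -10

-10


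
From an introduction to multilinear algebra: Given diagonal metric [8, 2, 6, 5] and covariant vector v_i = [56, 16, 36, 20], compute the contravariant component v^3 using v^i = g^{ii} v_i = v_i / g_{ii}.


To raise an index with a diagonal metric: v^i = v_i / g_{ii}.
For index 3: v_3 = 36, g_{33} = 6
v^3 = 36 / 6 = 6

6


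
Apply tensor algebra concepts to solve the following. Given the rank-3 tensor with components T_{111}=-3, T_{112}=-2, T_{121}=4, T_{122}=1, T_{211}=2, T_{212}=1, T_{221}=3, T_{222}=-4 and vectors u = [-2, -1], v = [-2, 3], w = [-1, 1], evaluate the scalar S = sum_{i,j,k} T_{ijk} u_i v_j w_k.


S = sum over i,j,k of T_{ijk} u_i v_j w_k. Expanding all 8 terms:
T_{111}*u_1*v_1*w_1 = -3*-2*-2*-1 = 12  (running total: 12)
T_{112}*u_1*v_1*w_2 = -2*-2*-2*1 = -8  (running total: 4)
T_{121}*u_1*v_2*w_1 = 4*-2*3*-1 = 24  (running total: 28)
T_{122}*u_1*v_2*w_2 = 1*-2*3*1 = -6  (running total: 22)
T_{211}*u_2*v_1*w_1 = 2*-1*-2*-1 = -4  (running total: 18)
T_{212}*u_2*v_1*w_2 = 1*-1*-2*1 = 2  (running total: 20)
T_{221}*u_2*v_2*w_1 = 3*-1*3*-1 = 9  (running total: 29)
T_{222}*u_2*v_2*w_2 = -4*-1*3*1 = 12  (running total: 41)
S = 41

41


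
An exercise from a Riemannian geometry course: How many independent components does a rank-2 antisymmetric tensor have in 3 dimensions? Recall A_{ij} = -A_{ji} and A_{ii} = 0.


An antisymmetric rank-2 tensor satisfies A_{ij} = -A_{ji}, so diagonal entries are zero.
The independent components are the upper-triangular entries: C(n, 2) = n(n-1)/2.
n = 3
C(3, 2) = 3 * 2 / 2 = 6 / 2 = 3

3


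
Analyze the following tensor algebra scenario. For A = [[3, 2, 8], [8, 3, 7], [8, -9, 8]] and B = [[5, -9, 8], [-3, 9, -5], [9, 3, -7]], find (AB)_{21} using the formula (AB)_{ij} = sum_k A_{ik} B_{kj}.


(AB)_{ij} = sum_k A_{ik} B_{kj}.
For i=2, j=1:
A_{21} * B_{11} = 8 * 5 = 40
A_{22} * B_{21} = 3 * -3 = -9
A_{23} * B_{31} = 7 * 9 = 63
Sum = 40 + -9 + 63 = 94

94


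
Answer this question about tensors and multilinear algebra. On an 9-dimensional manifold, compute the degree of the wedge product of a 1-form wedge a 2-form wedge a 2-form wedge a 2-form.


The degree of a wedge product is the sum of the degrees of the individual forms.
Degrees: 1, 2, 2, 2
Total degree = 1 + 2 + 2 + 2 = 7

7


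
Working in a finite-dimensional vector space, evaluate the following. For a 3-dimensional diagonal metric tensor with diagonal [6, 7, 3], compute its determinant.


For a diagonal metric, the determinant is the product of diagonal entries.
Diagonal entries: 6, 7, 3
det(g) = 6 * 7 * 3 = 126

126


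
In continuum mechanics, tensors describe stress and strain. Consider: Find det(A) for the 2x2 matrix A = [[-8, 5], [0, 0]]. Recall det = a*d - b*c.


For a 2x2 matrix [[a, b], [c, d]], det = a*d - b*c.
a = -8, b = 5, c = 0, d = 0
a*d = -8 * 0 = 0
b*c = 5 * 0 = 0
det = 0 - 0 = 0

0


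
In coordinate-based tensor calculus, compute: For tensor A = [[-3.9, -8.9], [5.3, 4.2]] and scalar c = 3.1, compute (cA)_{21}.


Scalar multiplication: (cA)_{ij} = c * A_{ij}.
c = 3.1
A_{21} = 5.3
(cA)_{21} = 3.1 * 5.3 = 16.43

16.43


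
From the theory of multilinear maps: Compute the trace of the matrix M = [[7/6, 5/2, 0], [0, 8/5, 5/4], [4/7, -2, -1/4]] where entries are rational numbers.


The trace is the sum of diagonal entries.
Diagonal: M[1,1] = 7/6, M[2,2] = 8/5, M[3,3] = -1/4
Tr(M) = 7/6 + 8/5 + -1/4
Computing step by step:
After adding M[1,1]: 7/6
After adding M[2,2]: 83/30
After adding M[3,3]: 151/60
Tr(M) = 151/60

151/60


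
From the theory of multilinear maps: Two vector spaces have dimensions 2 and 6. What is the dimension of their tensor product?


The dimension of a tensor product is the product of dimensions.
dim(V) = 2, dim(W) = 6
dim(V (x) W) = 2 * 6 = 12

12


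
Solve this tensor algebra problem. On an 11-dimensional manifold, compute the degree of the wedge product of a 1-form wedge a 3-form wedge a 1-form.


The degree of a wedge product is the sum of the degrees of the individual forms.
Degrees: 1, 3, 1
Total degree = 1 + 3 + 1 = 5

5


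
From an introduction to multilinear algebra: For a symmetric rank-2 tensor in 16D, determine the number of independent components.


A symmetric rank-2 tensor in d dimensions has d(d+1)/2 independent components.
d = 16
d(d+1)/2 = 16 * 17 / 2 = 272 / 2 = 136

136


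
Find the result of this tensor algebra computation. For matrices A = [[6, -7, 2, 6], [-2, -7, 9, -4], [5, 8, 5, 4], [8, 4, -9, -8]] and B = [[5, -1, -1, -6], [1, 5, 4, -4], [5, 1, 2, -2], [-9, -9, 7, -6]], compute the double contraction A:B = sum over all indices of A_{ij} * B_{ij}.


A:B = sum over all i,j of A_{ij} * B_{ij}.
Row 1: 6*5=30, -7*-1=7, 2*-1=-2, 6*-6=-36 => row sum = -1
Row 2: -2*1=-2, -7*5=-35, 9*4=36, -4*-4=16 => row sum = 15
Row 3: 5*5=25, 8*1=8, 5*2=10, 4*-2=-8 => row sum = 35
Row 4: 8*-9=-72, 4*-9=-36, -9*7=-63, -8*-6=48 => row sum = -123
Total = -1 + 15 + 35 + -123 = -74

-74


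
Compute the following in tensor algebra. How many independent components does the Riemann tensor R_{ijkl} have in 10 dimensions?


The Riemann tensor in d dimensions has d^2(d^2 - 1)/12 independent components.
d = 10, so d^2 = 100
d^2 - 1 = 99
d^2(d^2 - 1) = 100 * 99 = 9900
Divide by 12: 9900 / 12 = 825

825


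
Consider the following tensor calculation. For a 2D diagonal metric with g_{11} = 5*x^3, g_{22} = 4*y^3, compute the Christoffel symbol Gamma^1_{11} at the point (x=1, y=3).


For a diagonal metric, Gamma^k_{ij} = (1/2) g^{kk} (dg_{ik}/dx_j + dg_{jk}/dx_i - dg_{ij}/dx_k).
The metric is diagonal, so g_{ab} = 0 for a != b.
At the given point: g_{11} = 5, g_{22} = 108
g^{11} = 1/5
dg_{11}/dx_1 = dg_{11}/dx_1 = 15
dg_{11}/dx_1 = dg_{11}/dx_1 = 15
dg_{11}/dx_1 = dg_{11}/dx_1 = 15
Numerator = 15 + 15 - 15 = 15
Gamma^1_{11} = 15 / (2 * 5) = 3/2

3/2


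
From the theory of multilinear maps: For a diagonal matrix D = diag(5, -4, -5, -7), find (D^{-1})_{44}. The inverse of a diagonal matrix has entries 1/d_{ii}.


For a diagonal matrix, the inverse has entries (D^{-1})_{ii} = 1/d_{ii}.
The diagonal entries are: d_{11} = 5, d_{22} = -4, d_{33} = -5, d_{44} = -7
We need (D^{-1})_{44} = 1/d_{44} = 1/-7 = -1/7

-1/7


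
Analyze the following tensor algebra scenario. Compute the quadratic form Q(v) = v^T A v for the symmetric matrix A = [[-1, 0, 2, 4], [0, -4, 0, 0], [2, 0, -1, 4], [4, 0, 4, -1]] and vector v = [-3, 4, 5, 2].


First compute Av:
(Av)_1 = -1*-3 + 0*4 + 2*5 + 4*2 = 21
(Av)_2 = 0*-3 + -4*4 + 0*5 + 0*2 = -16
(Av)_3 = 2*-3 + 0*4 + -1*5 + 4*2 = -3
(Av)_4 = 4*-3 + 0*4 + 4*5 + -1*2 = 6
Av = [21, -16, -3, 6]
Then v^T (Av) = -3*21 + 4*-16 + 5*-3 + 2*6
= -63 + -64 + -15 + 12 = -130

-130


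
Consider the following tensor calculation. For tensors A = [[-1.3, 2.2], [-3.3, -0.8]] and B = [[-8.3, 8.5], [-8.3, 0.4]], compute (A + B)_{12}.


Tensor addition is component-wise: (A + B)_{ij} = A_{ij} + B_{ij}.
A_{12} = 2.2
B_{12} = 8.5
(A + B)_{12} = 2.2 + 8.5 = 10.7

10.7


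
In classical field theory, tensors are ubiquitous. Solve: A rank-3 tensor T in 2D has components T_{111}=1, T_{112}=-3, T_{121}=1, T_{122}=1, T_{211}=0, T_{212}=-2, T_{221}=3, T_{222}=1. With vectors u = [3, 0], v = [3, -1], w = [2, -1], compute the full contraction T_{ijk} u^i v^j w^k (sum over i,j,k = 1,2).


S = sum over i,j,k of T_{ijk} u_i v_j w_k. Expanding all 8 terms:
T_{111}*u_1*v_1*w_1 = 1*3*3*2 = 18  (running total: 18)
T_{112}*u_1*v_1*w_2 = -3*3*3*-1 = 27  (running total: 45)
T_{121}*u_1*v_2*w_1 = 1*3*-1*2 = -6  (running total: 39)
T_{122}*u_1*v_2*w_2 = 1*3*-1*-1 = 3  (running total: 42)
T_{211}*u_2*v_1*w_1 = 0*0*3*2 = 0  (running total: 42)
T_{212}*u_2*v_1*w_2 = -2*0*3*-1 = 0  (running total: 42)
T_{221}*u_2*v_2*w_1 = 3*0*-1*2 = 0  (running total: 42)
T_{222}*u_2*v_2*w_2 = 1*0*-1*-1 = 0  (running total: 42)
S = 42

42


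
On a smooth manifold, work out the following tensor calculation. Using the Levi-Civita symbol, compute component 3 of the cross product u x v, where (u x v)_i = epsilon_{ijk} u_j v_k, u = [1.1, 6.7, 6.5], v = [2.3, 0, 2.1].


(u x v)_3 = sum_{j,k} epsilon_{3jk} u_j v_k. Only permutations of (1,2,3) contribute; the two non-zero terms are:
eps_{312} u_1 v_2 = 1 * 1.1 * 0 = 0
eps_{321} u_2 v_1 = -1 * 6.7 * 2.3 = -15.41
(u x v)_3 = -15.41

-15.41


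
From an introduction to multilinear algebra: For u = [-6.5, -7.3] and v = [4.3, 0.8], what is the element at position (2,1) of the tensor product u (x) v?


The outer product entry T_{ij} = u_i * v_j.
We need i=2, j=1.
u_2 = -7.3, v_1 = 4.3
T_{2,1} = -7.3 * 4.3 = -31.39

-31.39


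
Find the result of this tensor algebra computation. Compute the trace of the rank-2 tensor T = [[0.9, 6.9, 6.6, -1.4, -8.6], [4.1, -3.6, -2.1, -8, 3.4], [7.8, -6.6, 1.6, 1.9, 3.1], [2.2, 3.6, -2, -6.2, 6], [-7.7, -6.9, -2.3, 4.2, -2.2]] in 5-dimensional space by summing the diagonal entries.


The contraction (trace) of a rank-2 tensor is the sum of its diagonal elements.
Diagonal entries: A[1,1] = 0.9, A[2,2] = -3.6, A[3,3] = 1.6, A[4,4] = -6.2, A[5,5] = -2.2
Tr(A) = 0.9 + -3.6 + 1.6 + -6.2 + -2.2 = -9.5

-9.5


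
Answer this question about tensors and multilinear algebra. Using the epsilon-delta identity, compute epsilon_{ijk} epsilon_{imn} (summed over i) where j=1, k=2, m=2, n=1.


Using the identity: epsilon_{ijk} epsilon_{imn} = delta_{jm} delta_{kn} - delta_{jn} delta_{km}.
delta_{12} = 0
delta_{21} = 0
delta_{11} = 1
delta_{22} = 1
Result = 0 * 0 - 1 * 1 = 0 - 1 = -1

-1


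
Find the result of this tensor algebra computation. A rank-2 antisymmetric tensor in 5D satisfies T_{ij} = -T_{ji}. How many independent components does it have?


An antisymmetric rank-2 tensor satisfies A_{ij} = -A_{ji}, so diagonal entries are zero.
The independent components are the upper-triangular entries: C(n, 2) = n(n-1)/2.
n = 5
C(5, 2) = 5 * 4 / 2 = 20 / 2 = 10

10


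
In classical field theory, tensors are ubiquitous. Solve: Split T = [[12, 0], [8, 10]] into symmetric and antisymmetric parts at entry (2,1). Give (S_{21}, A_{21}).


T_{21} = 8
T_{12} = 0
S_{21} = (8 + 0)/2 = 8/2 = 4
A_{21} = (8 - 0)/2 = 8/2 = 4
Check: S + A = 4 + 4 = 8 = T_{21}.

(4, 4)


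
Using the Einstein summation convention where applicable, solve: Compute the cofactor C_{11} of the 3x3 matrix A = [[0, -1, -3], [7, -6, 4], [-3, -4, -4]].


To find cofactor C_{11}, delete row 1 and column 1.
The resulting 2x2 submatrix is: [[-6, 4], [-4, -4]]
Minor M_{11} = -6*-4 - 4*-4
  = 24 - -16 = 40
Sign = (-1)^(1+1) = (-1)^2 = 1
Cofactor C_{11} = 1 * 40 = 40

40


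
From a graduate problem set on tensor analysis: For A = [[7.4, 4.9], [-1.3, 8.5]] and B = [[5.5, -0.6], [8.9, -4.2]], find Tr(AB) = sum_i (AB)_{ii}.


Tr(AB) = sum_i (AB)_{ii} where (AB)_{ii} = sum_k A_{ik} B_{ki}.
(AB)_{11} = 7.4*5.5 + 4.9*8.9 = 84.31
(AB)_{22} = -1.3*-0.6 + 8.5*-4.2 = -34.92
Tr(AB) = 84.31 + -34.92 = 49.39

49.39


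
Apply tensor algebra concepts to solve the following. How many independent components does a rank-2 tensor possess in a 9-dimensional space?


The number of components of a rank-r tensor in d dimensions is d^r.
Here d = 9 and r = 2.
9^2 = 81

81


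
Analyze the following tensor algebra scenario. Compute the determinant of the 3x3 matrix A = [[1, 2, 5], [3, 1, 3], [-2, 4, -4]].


Expanding along the first row, det(A) = a11*M_11 - a12*M_12 + a13*M_13, where M_1j is the (1,j) minor.
Minor M_11 = 1*-4 - 3*4 = -16
Minor M_12 = 3*-4 - 3*-2 = -6
Minor M_13 = 3*4 - 1*-2 = 14
det = 1*(-16) - 2*(-6) + 5*(14)
    = -16 - -12 + 70
    = 66

66


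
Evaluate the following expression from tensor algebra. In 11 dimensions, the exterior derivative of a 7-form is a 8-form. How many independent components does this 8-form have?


The exterior derivative of a p-form is a (p+1)-form.
Its number of independent components is C(n, p+1).
n = 11, p+1 = 8
C(11, 8) = 165

165


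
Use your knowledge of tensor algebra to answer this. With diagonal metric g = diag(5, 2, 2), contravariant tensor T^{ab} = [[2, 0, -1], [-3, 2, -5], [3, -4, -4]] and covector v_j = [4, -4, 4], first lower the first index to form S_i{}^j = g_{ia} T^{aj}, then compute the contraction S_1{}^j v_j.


Step 1: lower the first index. For a diagonal metric, g_{ia} T^{aj} = g_{ii} T^{ij} (no sum on i).
g_{11} = 5
S_1{}^1 = 5 * T^{11} = 5 * 2 = 10
S_1{}^2 = 5 * T^{12} = 5 * 0 = 0
S_1{}^3 = 5 * T^{13} = 5 * -1 = -5
Step 2: contract S_1{}^j with v_j.
S_1{}^1 * v_1 = 10 * 4 = 40
S_1{}^2 * v_2 = 0 * -4 = 0
S_1{}^3 * v_3 = -5 * 4 = -20
Result = 40 + 0 + -20 = 20

20


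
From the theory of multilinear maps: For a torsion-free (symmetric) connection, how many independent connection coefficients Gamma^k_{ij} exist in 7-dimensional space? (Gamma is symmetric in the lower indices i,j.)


Christoffel symbols Gamma^k_{ij} are symmetric in i,j, so there are d * d(d+1)/2 independent symbols.
d = 7
d(d+1)/2 = 7 * 8 / 2 = 28
Total = 7 * 28 = 196

196


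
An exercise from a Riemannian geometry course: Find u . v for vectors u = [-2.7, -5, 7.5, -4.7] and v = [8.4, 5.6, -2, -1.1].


The inner product u . v = sum of u_i * v_i.
Term-by-term: -2.7 * 8.4, -5 * 5.6, 7.5 * -2, -4.7 * -1.1
Products: -22.68, -28, -15, 5.17
Sum = -22.68 + -28 + -15 + 5.17 = -60.51

-60.51


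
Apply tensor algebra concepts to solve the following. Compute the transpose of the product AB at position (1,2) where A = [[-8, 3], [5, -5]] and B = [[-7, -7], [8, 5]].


(AB)^T_{ij} = (AB)_{ji} = sum_k A_{jk} B_{ki}.
For i=1, j=2 we need (AB)_{21}:
A_{21} * B_{11} = 5 * -7 = -35
A_{22} * B_{21} = -5 * 8 = -40
Sum = -35 + -40 = -75

-75


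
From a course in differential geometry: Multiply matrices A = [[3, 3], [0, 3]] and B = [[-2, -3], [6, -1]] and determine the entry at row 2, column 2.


(AB)_{ij} = sum_k A_{ik} B_{kj}.
For i=2, j=2:
A_{21} * B_{12} = 0 * -3 = 0
A_{22} * B_{22} = 3 * -1 = -3
Sum = 0 + -3 = -3

-3


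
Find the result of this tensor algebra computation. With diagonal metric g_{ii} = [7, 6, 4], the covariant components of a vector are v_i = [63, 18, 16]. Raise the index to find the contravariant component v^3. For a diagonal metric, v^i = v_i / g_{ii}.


To raise an index with a diagonal metric: v^i = v_i / g_{ii}.
For index 3: v_3 = 16, g_{33} = 4
v^3 = 16 / 4 = 4

4


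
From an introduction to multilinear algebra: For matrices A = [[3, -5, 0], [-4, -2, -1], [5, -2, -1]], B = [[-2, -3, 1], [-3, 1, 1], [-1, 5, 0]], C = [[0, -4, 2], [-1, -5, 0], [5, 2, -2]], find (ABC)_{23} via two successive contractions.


(ABC)_{23} = sum_m (AB)_{2m} C_{m3}. First compute row 2 of AB.
(AB)_{21} = -4*-2 + -2*-3 + -1*-1 = 15
(AB)_{22} = -4*-3 + -2*1 + -1*5 = 5
(AB)_{23} = -4*1 + -2*1 + -1*0 = -6
Now contract with column 3 of C:
(AB)_{21} * C_{13} = 15 * 2 = 30
(AB)_{22} * C_{23} = 5 * 0 = 0
(AB)_{23} * C_{33} = -6 * -2 = 12
(ABC)_{23} = 30 + 0 + 12 = 42

42


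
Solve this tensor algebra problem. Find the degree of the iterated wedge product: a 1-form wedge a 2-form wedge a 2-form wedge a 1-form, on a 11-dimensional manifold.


The degree of a wedge product is the sum of the degrees of the individual forms.
Degrees: 1, 2, 2, 1
Total degree = 1 + 2 + 2 + 1 = 6

6


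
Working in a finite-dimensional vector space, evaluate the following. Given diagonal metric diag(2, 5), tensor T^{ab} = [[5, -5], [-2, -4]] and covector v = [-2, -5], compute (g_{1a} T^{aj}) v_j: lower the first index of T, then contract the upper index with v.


Step 1: lower the first index. For a diagonal metric, g_{ia} T^{aj} = g_{ii} T^{ij} (no sum on i).
g_{11} = 2
S_1{}^1 = 2 * T^{11} = 2 * 5 = 10
S_1{}^2 = 2 * T^{12} = 2 * -5 = -10
Step 2: contract S_1{}^j with v_j.
S_1{}^1 * v_1 = 10 * -2 = -20
S_1{}^2 * v_2 = -10 * -5 = 50
Result = -20 + 50 = 30

30


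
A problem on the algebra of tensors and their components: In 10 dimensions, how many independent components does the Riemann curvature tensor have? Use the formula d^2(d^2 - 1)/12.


The Riemann tensor in d dimensions has d^2(d^2 - 1)/12 independent components.
d = 10, so d^2 = 100
d^2 - 1 = 99
d^2(d^2 - 1) = 100 * 99 = 9900
Divide by 12: 9900 / 12 = 825

825


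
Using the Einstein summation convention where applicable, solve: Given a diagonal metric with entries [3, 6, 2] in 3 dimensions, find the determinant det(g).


For a diagonal metric, the determinant is the product of diagonal entries.
Diagonal entries: 3, 6, 2
det(g) = 3 * 6 * 2 = 36

36


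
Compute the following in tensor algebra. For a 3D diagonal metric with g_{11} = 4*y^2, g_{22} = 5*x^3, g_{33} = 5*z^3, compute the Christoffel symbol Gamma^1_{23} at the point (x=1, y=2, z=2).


For a diagonal metric, Gamma^k_{ij} = (1/2) g^{kk} (dg_{ik}/dx_j + dg_{jk}/dx_i - dg_{ij}/dx_k).
The metric is diagonal, so g_{ab} = 0 for a != b.
At the given point: g_{11} = 16, g_{22} = 5, g_{33} = 40
g^{11} = 1/16
dg_{21}/dx_3 = 0 (off-diagonal)
dg_{31}/dx_2 = 0 (off-diagonal)
dg_{23}/dx_1 = 0 (off-diagonal)
Numerator = 0 + 0 - 0 = 0
Gamma^1_{23} = 0 / (2 * 16) = 0

0


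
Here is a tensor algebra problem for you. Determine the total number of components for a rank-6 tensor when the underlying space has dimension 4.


The number of components of a rank-r tensor in d dimensions is d^r.
Here d = 4 and r = 6.
4^6 = 4096

4096


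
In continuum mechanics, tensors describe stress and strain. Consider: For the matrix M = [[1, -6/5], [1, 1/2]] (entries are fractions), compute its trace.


The trace is the sum of diagonal entries.
Diagonal: M[1,1] = 1, M[2,2] = 1/2
Tr(M) = 1 + 1/2
Computing step by step:
After adding M[1,1]: 1
After adding M[2,2]: 3/2
Tr(M) = 3/2

3/2


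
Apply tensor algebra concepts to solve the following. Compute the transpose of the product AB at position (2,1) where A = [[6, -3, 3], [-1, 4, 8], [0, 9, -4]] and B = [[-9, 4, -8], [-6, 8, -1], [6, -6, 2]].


(AB)^T_{ij} = (AB)_{ji} = sum_k A_{jk} B_{ki}.
For i=2, j=1 we need (AB)_{12}:
A_{11} * B_{12} = 6 * 4 = 24
A_{12} * B_{22} = -3 * 8 = -24
A_{13} * B_{32} = 3 * -6 = -18
Sum = 24 + -24 + -18 = -18

-18


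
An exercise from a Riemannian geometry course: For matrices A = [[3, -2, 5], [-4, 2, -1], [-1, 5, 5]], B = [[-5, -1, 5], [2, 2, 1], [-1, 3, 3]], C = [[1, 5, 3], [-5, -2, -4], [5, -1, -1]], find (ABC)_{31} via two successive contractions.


(ABC)_{31} = sum_m (AB)_{3m} C_{m1}. First compute row 3 of AB.
(AB)_{31} = -1*-5 + 5*2 + 5*-1 = 10
(AB)_{32} = -1*-1 + 5*2 + 5*3 = 26
(AB)_{33} = -1*5 + 5*1 + 5*3 = 15
Now contract with column 1 of C:
(AB)_{31} * C_{11} = 10 * 1 = 10
(AB)_{32} * C_{21} = 26 * -5 = -130
(AB)_{33} * C_{31} = 15 * 5 = 75
(ABC)_{31} = 10 + -130 + 75 = -45

-45


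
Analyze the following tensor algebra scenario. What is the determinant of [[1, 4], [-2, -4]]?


For a 2x2 matrix [[a, b], [c, d]], det = a*d - b*c.
a = 1, b = 4, c = -2, d = -4
a*d = 1 * -4 = -4
b*c = 4 * -2 = -8
det = -4 - -8 = 4

4


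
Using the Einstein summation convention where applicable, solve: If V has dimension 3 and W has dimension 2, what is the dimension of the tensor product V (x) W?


The dimension of a tensor product is the product of dimensions.
dim(V) = 3, dim(W) = 2
dim(V (x) W) = 3 * 2 = 6

6


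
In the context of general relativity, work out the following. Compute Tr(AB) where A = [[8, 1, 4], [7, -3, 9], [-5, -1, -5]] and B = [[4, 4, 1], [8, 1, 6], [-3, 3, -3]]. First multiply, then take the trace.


Tr(AB) = sum_i (AB)_{ii} where (AB)_{ii} = sum_k A_{ik} B_{ki}.
(AB)_{11} = 8*4 + 1*8 + 4*-3 = 28
(AB)_{22} = 7*4 + -3*1 + 9*3 = 52
(AB)_{33} = -5*1 + -1*6 + -5*-3 = 4
Tr(AB) = 28 + 52 + 4 = 84

84


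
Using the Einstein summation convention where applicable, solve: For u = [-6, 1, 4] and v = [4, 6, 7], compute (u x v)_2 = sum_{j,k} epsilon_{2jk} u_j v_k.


(u x v)_2 = sum_{j,k} epsilon_{2jk} u_j v_k. Only permutations of (1,2,3) contribute; the two non-zero terms are:
eps_{213} u_1 v_3 = -1 * -6 * 7 = 42
eps_{231} u_3 v_1 = 1 * 4 * 4 = 16
(u x v)_2 = 58

58


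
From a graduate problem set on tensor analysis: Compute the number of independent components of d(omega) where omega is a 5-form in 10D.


The exterior derivative of a p-form is a (p+1)-form.
Its number of independent components is C(n, p+1).
n = 10, p+1 = 6
C(10, 6) = 210

210


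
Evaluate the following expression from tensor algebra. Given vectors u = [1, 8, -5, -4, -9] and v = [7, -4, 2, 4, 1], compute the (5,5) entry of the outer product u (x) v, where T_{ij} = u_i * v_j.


The outer product entry T_{ij} = u_i * v_j.
We need i=5, j=5.
u_5 = -9, v_5 = 1
T_{5,5} = -9 * 1 = -9

-9


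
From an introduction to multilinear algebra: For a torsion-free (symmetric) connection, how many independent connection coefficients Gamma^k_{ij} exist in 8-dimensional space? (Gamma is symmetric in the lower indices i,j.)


Christoffel symbols Gamma^k_{ij} are symmetric in i,j, so there are d * d(d+1)/2 independent symbols.
d = 8
d(d+1)/2 = 8 * 9 / 2 = 36
Total = 8 * 36 = 288

288


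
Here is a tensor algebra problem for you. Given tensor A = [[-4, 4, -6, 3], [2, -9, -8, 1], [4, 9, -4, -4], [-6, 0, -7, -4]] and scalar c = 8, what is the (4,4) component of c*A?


Scalar multiplication: (cA)_{ij} = c * A_{ij}.
c = 8
A_{44} = -4
(cA)_{44} = 8 * -4 = -32

-32


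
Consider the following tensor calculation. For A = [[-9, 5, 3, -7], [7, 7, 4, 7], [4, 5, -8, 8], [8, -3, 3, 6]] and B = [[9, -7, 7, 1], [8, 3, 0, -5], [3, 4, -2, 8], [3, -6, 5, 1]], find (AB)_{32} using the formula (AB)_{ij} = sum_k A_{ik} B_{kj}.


(AB)_{ij} = sum_k A_{ik} B_{kj}.
For i=3, j=2:
A_{31} * B_{12} = 4 * -7 = -28
A_{32} * B_{22} = 5 * 3 = 15
A_{33} * B_{32} = -8 * 4 = -32
A_{34} * B_{42} = 8 * -6 = -48
Sum = -28 + 15 + -32 + -48 = -93

-93


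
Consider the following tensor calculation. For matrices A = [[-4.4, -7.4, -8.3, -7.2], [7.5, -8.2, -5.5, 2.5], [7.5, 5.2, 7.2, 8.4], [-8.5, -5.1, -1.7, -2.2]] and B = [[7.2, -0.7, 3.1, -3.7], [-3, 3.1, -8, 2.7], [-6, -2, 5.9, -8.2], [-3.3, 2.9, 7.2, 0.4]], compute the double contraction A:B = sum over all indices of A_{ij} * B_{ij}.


A:B = sum over all i,j of A_{ij} * B_{ij}.
Row 1: -4.4*7.2=-31.68, -7.4*-0.7=5.18, -8.3*3.1=-25.73, -7.2*-3.7=26.64 => row sum = -25.59
Row 2: 7.5*-3=-22.5, -8.2*3.1=-25.42, -5.5*-8=44, 2.5*2.7=6.75 => row sum = 2.83
Row 3: 7.5*-6=-45, 5.2*-2=-10.4, 7.2*5.9=42.48, 8.4*-8.2=-68.88 => row sum = -81.8
Row 4: -8.5*-3.3=28.05, -5.1*2.9=-14.79, -1.7*7.2=-12.24, -2.2*0.4=-0.88 => row sum = 0.14
Total = -25.59 + 2.83 + -81.8 + 0.14 = -104.42

-104.42


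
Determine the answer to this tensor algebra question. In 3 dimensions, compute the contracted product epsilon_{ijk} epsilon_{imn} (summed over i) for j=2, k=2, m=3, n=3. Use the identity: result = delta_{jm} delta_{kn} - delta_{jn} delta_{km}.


Using the identity: epsilon_{ijk} epsilon_{imn} = delta_{jm} delta_{kn} - delta_{jn} delta_{km}.
delta_{23} = 0
delta_{23} = 0
delta_{23} = 0
delta_{23} = 0
Result = 0 * 0 - 0 * 0 = 0 - 0 = 0

0


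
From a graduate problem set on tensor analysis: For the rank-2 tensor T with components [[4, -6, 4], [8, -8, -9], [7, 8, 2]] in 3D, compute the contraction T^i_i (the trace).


The contraction (trace) of a rank-2 tensor is the sum of its diagonal elements.
Diagonal entries: A[1,1] = 4, A[2,2] = -8, A[3,3] = 2
Tr(A) = 4 + -8 + 2 = -2

-2


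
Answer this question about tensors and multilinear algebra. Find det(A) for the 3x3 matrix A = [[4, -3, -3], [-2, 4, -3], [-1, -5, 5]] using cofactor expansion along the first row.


Expanding along the first row, det(A) = a11*M_11 - a12*M_12 + a13*M_13, where M_1j is the (1,j) minor.
Minor M_11 = 4*5 - -3*-5 = 5
Minor M_12 = -2*5 - -3*-1 = -13
Minor M_13 = -2*-5 - 4*-1 = 14
det = 4*(5) - -3*(-13) + -3*(14)
    = 20 - 39 + -42
    = -61

-61


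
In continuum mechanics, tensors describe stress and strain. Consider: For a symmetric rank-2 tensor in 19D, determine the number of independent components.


A symmetric rank-2 tensor in d dimensions has d(d+1)/2 independent components.
d = 19
d(d+1)/2 = 19 * 20 / 2 = 380 / 2 = 190

190


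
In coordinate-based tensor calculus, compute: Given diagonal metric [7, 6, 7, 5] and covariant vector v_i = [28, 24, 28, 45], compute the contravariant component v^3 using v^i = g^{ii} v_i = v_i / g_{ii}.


To raise an index with a diagonal metric: v^i = v_i / g_{ii}.
For index 3: v_3 = 28, g_{33} = 7
v^3 = 28 / 7 = 4

4


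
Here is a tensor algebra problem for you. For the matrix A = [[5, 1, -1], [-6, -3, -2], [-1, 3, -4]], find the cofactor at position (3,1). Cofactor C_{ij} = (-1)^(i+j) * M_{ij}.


To find cofactor C_{31}, delete row 3 and column 1.
The resulting 2x2 submatrix is: [[1, -1], [-3, -2]]
Minor M_{31} = 1*-2 - -1*-3
  = -2 - 3 = -5
Sign = (-1)^(3+1) = (-1)^4 = 1
Cofactor C_{31} = 1 * -5 = -5

-5


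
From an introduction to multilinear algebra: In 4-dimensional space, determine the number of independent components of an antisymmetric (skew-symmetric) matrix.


An antisymmetric rank-2 tensor satisfies A_{ij} = -A_{ji}, so diagonal entries are zero.
The independent components are the upper-triangular entries: C(n, 2) = n(n-1)/2.
n = 4
C(4, 2) = 4 * 3 / 2 = 12 / 2 = 6

6


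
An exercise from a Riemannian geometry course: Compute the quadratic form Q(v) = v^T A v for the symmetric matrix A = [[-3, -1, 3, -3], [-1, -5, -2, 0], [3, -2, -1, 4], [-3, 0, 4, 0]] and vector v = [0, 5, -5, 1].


First compute Av:
(Av)_1 = -3*0 + -1*5 + 3*-5 + -3*1 = -23
(Av)_2 = -1*0 + -5*5 + -2*-5 + 0*1 = -15
(Av)_3 = 3*0 + -2*5 + -1*-5 + 4*1 = -1
(Av)_4 = -3*0 + 0*5 + 4*-5 + 0*1 = -20
Av = [-23, -15, -1, -20]
Then v^T (Av) = 0*-23 + 5*-15 + -5*-1 + 1*-20
= 0 + -75 + 5 + -20 = -90

-90


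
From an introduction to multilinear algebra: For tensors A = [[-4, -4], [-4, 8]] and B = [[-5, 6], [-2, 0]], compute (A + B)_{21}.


Tensor addition is component-wise: (A + B)_{ij} = A_{ij} + B_{ij}.
A_{21} = -4
B_{21} = -2
(A + B)_{21} = -4 + -2 = -6

-6


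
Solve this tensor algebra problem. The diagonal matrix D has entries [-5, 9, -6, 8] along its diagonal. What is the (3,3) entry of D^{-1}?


For a diagonal matrix, the inverse has entries (D^{-1})_{ii} = 1/d_{ii}.
The diagonal entries are: d_{11} = -5, d_{22} = 9, d_{33} = -6, d_{44} = 8
We need (D^{-1})_{33} = 1/d_{33} = 1/-6 = -1/6

-1/6


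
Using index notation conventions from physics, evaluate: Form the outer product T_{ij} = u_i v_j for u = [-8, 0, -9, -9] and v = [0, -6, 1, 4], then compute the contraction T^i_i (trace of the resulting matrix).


The outer product gives T_{ij} = u_i v_j.
The trace (contraction) is Tr(T) = sum_i T_{ii} = sum_i u_i v_i.
Diagonal entries:
T_{11} = u_1 * v_1 = -8 * 0 = 0
T_{22} = u_2 * v_2 = 0 * -6 = 0
T_{33} = u_3 * v_3 = -9 * 1 = -9
T_{44} = u_4 * v_4 = -9 * 4 = -36
Tr(T) = 0 + 0 + -9 + -36 = -45

-45


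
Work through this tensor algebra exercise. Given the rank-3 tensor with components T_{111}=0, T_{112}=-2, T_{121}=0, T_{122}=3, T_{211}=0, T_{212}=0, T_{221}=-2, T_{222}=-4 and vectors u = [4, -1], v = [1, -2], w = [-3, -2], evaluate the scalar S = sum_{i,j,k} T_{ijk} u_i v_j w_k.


S = sum over i,j,k of T_{ijk} u_i v_j w_k. Expanding all 8 terms:
T_{111}*u_1*v_1*w_1 = 0*4*1*-3 = 0  (running total: 0)
T_{112}*u_1*v_1*w_2 = -2*4*1*-2 = 16  (running total: 16)
T_{121}*u_1*v_2*w_1 = 0*4*-2*-3 = 0  (running total: 16)
T_{122}*u_1*v_2*w_2 = 3*4*-2*-2 = 48  (running total: 64)
T_{211}*u_2*v_1*w_1 = 0*-1*1*-3 = 0  (running total: 64)
T_{212}*u_2*v_1*w_2 = 0*-1*1*-2 = 0  (running total: 64)
T_{221}*u_2*v_2*w_1 = -2*-1*-2*-3 = 12  (running total: 76)
T_{222}*u_2*v_2*w_2 = -4*-1*-2*-2 = 16  (running total: 92)
S = 92

92


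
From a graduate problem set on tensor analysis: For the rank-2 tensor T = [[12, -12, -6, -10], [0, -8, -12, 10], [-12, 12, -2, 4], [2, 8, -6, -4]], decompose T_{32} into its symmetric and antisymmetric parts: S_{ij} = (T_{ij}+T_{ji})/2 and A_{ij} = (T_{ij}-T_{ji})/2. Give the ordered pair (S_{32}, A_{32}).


T_{32} = 12
T_{23} = -12
S_{32} = (12 + -12)/2 = 0/2 = 0
A_{32} = (12 - -12)/2 = 24/2 = 12
Check: S + A = 0 + 12 = 12 = T_{32}.

(0, 12)


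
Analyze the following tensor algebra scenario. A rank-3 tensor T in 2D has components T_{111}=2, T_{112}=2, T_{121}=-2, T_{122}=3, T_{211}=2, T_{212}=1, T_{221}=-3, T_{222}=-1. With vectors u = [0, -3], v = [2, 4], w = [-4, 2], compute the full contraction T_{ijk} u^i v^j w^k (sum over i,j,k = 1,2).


S = sum over i,j,k of T_{ijk} u_i v_j w_k. Expanding all 8 terms:
T_{111}*u_1*v_1*w_1 = 2*0*2*-4 = 0  (running total: 0)
T_{112}*u_1*v_1*w_2 = 2*0*2*2 = 0  (running total: 0)
T_{121}*u_1*v_2*w_1 = -2*0*4*-4 = 0  (running total: 0)
T_{122}*u_1*v_2*w_2 = 3*0*4*2 = 0  (running total: 0)
T_{211}*u_2*v_1*w_1 = 2*-3*2*-4 = 48  (running total: 48)
T_{212}*u_2*v_1*w_2 = 1*-3*2*2 = -12  (running total: 36)
T_{221}*u_2*v_2*w_1 = -3*-3*4*-4 = -144  (running total: -108)
T_{222}*u_2*v_2*w_2 = -1*-3*4*2 = 24  (running total: -84)
S = -84

-84


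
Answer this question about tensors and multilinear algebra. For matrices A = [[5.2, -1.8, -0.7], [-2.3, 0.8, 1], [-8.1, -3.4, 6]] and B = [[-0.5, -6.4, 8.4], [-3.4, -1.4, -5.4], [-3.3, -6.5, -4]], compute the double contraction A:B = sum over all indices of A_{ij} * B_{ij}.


A:B = sum over all i,j of A_{ij} * B_{ij}.
Row 1: 5.2*-0.5=-2.6, -1.8*-6.4=11.52, -0.7*8.4=-5.88 => row sum = 3.04
Row 2: -2.3*-3.4=7.82, 0.8*-1.4=-1.12, 1*-5.4=-5.4 => row sum = 1.3
Row 3: -8.1*-3.3=26.73, -3.4*-6.5=22.1, 6*-4=-24 => row sum = 24.83
Total = 3.04 + 1.3 + 24.83 = 29.17

29.17


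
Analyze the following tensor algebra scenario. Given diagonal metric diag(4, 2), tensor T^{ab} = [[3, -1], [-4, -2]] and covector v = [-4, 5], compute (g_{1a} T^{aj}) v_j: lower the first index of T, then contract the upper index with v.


Step 1: lower the first index. For a diagonal metric, g_{ia} T^{aj} = g_{ii} T^{ij} (no sum on i).
g_{11} = 4
S_1{}^1 = 4 * T^{11} = 4 * 3 = 12
S_1{}^2 = 4 * T^{12} = 4 * -1 = -4
Step 2: contract S_1{}^j with v_j.
S_1{}^1 * v_1 = 12 * -4 = -48
S_1{}^2 * v_2 = -4 * 5 = -20
Result = -48 + -20 = -68

-68


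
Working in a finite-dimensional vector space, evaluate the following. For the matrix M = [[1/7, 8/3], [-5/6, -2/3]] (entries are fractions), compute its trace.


The trace is the sum of diagonal entries.
Diagonal: M[1,1] = 1/7, M[2,2] = -2/3
Tr(M) = 1/7 + -2/3
Computing step by step:
After adding M[1,1]: 1/7
After adding M[2,2]: -11/21
Tr(M) = -11/21

-11/21


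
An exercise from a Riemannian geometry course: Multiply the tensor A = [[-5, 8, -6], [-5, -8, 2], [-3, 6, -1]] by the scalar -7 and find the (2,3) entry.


Scalar multiplication: (cA)_{ij} = c * A_{ij}.
c = -7
A_{23} = 2
(cA)_{23} = -7 * 2 = -14

-14
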